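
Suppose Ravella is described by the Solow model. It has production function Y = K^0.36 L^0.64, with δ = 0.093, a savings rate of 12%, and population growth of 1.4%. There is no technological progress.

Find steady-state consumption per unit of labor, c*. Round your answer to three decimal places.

c* ≈ 0.939

At the steady state, Δk = 0, so s·k^α = (n + δ)·k.
Dividing both sides by k: k^(1−α) = s / (n + δ).
k^0.64 = 0.12 / (0.014 + 0.093) = 0.12 / 0.107 = 1.1215
k* = 1.1215^(1/0.64) ≈ 1.1962
y* = (k*)^α = 1.1962^0.36 ≈ 1.0666
c* = (1 − s)·y* = (1 − 0.12) × 1.0666 ≈ 0.9386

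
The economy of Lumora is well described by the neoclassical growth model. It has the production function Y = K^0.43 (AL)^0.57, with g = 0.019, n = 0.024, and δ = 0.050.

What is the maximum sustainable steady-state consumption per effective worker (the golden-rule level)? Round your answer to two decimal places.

c_gold ≈ 1.81

At the golden rule, f'(k) = n + g + δ, so α·k^(α−1) = n + g + δ and k_gold = (α/(n + g + δ))^(1/(1−α)).
k_gold = (0.43/0.093)^(1/0.57) = 4.6237^1.7544 ≈ 14.6777
c_gold = f(k_gold) − (n + g + δ)·k_gold = 3.1744 − 0.093×14.6777 ≈ 1.8094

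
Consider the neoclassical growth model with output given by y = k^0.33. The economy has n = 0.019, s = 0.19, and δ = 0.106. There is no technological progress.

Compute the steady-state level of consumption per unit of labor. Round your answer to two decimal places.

c* ≈ 1.00

Steady state requires s·f(k) = (n + δ)·k, i.e. s·k^α = (n + δ)·k.
Rearranging, k^(1−α) = s / (n + δ).
k^0.67 = 0.19 / (0.019 + 0.106) = 0.19 / 0.125 = 1.5200
k* = 1.5200^(1/0.67) ≈ 1.8681
y* = (k*)^α = 1.8681^0.33 ≈ 1.2290
c* = (1 − s)·y* = (1 − 0.19) × 1.2290 ≈ 0.9955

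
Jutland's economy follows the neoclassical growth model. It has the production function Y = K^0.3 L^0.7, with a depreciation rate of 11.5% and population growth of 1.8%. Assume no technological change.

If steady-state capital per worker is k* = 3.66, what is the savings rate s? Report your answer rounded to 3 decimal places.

s ≈ 0.330

In steady state, investment equals break-even investment: s·k^α = (n + δ)·k.
So s / (n + δ) = (k*)^(1−α) = 3.66^0.7 = 2.4799.
Therefore s = 2.4799 × (n + δ) = 2.4799 × 0.133 = 0.3298.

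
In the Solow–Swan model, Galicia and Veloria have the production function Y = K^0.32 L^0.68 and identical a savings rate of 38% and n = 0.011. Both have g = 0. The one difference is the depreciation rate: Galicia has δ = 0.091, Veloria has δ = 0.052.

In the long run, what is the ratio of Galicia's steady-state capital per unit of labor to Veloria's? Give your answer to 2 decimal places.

k*_G / k*_V ≈ 0.49

Steady-state k* = [s/(n + δ)]^(1/(1−α)), so the ratio is [ (s_G/(n + δ)_G) / (s_V/(n + δ)_V) ]^1.4706.
s_G/(n + δ)_G = 0.38/0.102 = 3.7255; s_V/(n + δ)_V = 0.38/0.063 = 6.0317.
Ratio = (3.7255/6.0317)^1.4706 = 0.6177^1.4706 ≈ 0.4924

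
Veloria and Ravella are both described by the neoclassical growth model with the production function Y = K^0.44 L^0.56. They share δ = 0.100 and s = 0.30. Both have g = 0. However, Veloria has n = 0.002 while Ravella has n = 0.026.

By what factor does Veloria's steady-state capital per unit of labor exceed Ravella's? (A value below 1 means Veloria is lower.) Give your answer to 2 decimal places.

Steady-state k* = [s/(n + δ)]^(1/(1−α)), so the ratio is [ (s_V/(n + δ)_V) / (s_R/(n + δ)_R) ]^1.7857.
s_V/(n + δ)_V = 0.30/0.102 = 2.9412; s_R/(n + δ)_R = 0.30/0.126 = 2.3810.
Ratio = (2.9412/2.3810)^1.7857 = 1.2353^1.7857 ≈ 1.4584

ratio ≈ 1.46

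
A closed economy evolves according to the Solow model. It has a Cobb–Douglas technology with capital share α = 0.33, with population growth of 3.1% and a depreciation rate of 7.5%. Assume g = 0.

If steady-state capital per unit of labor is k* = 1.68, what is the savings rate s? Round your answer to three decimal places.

At the steady state, Δk = 0, so s·k^α = (n + δ)·k.
So s / (n + δ) = (k*)^(1−α) = 1.68^0.67 = 1.4157.
Therefore s = 1.4157 × (n + δ) = 1.4157 × 0.106 = 0.1501.

s ≈ 0.150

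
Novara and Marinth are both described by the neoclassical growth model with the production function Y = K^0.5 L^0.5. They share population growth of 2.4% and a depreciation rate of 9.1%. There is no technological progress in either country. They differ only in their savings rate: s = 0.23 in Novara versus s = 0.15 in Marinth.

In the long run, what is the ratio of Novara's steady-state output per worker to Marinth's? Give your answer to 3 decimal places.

Steady-state y* = [s/(n + δ)]^(α/(1−α)), so the ratio is [ (s_N/(n + δ)_N) / (s_M/(n + δ)_M) ]^1.
s_N/(n + δ)_N = 0.23/0.115 = 2.0000; s_M/(n + δ)_M = 0.15/0.115 = 1.3043.
Ratio = (2.0000/1.3043)^1 = 1.5334^1 ≈ 1.5334

y*_N / y*_M ≈ 1.533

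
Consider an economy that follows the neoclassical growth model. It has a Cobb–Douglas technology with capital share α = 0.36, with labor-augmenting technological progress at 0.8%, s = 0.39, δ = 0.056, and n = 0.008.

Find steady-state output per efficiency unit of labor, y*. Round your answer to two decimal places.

y* = 2.59

At the steady state, Δk = 0, so s·k^α = (n + g + δ)·k.
Rearranging, k^(1−α) = s / (n + g + δ).
k^0.64 = 0.39 / (0.008 + 0.008 + 0.056) = 0.39 / 0.072 = 5.4167
k* = 5.4167^(1/0.64) ≈ 14.0107
y* = (k*)^α = 14.0107^0.36 ≈ 2.5866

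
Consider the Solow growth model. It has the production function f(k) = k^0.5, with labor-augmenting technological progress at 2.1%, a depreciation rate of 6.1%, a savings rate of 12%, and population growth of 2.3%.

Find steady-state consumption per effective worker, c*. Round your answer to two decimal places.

c* ≈ 1.01

Steady state requires s·f(k) = (n + g + δ)·k, i.e. s·k^α = (n + g + δ)·k.
Dividing both sides by k: k^(1−α) = s / (n + g + δ).
k^0.5 = 0.12 / (0.023 + 0.021 + 0.061) = 0.12 / 0.105 = 1.1429
k* = 1.1429^(1/0.5) ≈ 1.3062
y* = (k*)^α = 1.3062^0.5 ≈ 1.1429
c* = (1 − s)·y* = (1 − 0.12) × 1.1429 ≈ 1.0058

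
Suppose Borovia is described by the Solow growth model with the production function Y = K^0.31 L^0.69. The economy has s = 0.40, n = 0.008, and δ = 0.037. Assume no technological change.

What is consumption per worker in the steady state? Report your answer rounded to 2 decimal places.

Steady state requires s·f(k) = (n + δ)·k, i.e. s·k^α = (n + δ)·k.
Dividing both sides by k: k^(1−α) = s / (n + δ).
k^0.69 = 0.40 / (0.008 + 0.037) = 0.40 / 0.045 = 8.8889
k* = 8.8889^(1/0.69) ≈ 23.7215
y* = (k*)^α = 23.7215^0.31 ≈ 2.6687
c* = (1 − s)·y* = (1 − 0.40) × 2.6687 ≈ 1.6012

c* = 1.60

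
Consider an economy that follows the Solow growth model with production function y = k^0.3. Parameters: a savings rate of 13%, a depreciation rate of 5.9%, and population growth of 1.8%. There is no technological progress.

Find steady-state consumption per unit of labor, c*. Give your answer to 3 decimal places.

Steady state requires s·f(k) = (n + δ)·k, i.e. s·k^α = (n + δ)·k.
Dividing both sides by k: k^(1−α) = s / (n + δ).
k^0.7 = 0.13 / (0.018 + 0.059) = 0.13 / 0.077 = 1.6883
k* = 1.6883^(1/0.7) ≈ 2.1131
y* = (k*)^α = 2.1131^0.3 ≈ 1.2516
c* = (1 − s)·y* = (1 − 0.13) × 1.2516 ≈ 1.0889

c* ≈ 1.089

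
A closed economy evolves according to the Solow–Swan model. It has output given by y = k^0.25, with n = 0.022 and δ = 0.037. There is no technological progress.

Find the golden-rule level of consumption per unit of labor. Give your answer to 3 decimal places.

c_gold ≈ 1.214

At the golden rule, f'(k) = n + δ, so α·k^(α−1) = n + δ and k_gold = (α/(n + δ))^(1/(1−α)).
k_gold = (0.25/0.059)^(1/0.75) = 4.2373^1.3333 ≈ 6.8564
c_gold = f(k_gold) − (n + δ)·k_gold = 1.6182 − 0.059×6.8564 ≈ 1.2137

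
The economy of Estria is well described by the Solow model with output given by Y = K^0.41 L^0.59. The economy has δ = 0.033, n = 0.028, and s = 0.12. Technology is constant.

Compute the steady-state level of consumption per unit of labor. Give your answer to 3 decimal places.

At the steady state, Δk = 0, so s·k^α = (n + δ)·k.
Rearranging, k^(1−α) = s / (n + δ).
k^0.59 = 0.12 / (0.028 + 0.033) = 0.12 / 0.061 = 1.9672
k* = 1.9672^(1/0.59) ≈ 3.1481
y* = (k*)^α = 3.1481^0.41 ≈ 1.6003
c* = (1 − s)·y* = (1 − 0.12) × 1.6003 ≈ 1.4083

c* = 1.408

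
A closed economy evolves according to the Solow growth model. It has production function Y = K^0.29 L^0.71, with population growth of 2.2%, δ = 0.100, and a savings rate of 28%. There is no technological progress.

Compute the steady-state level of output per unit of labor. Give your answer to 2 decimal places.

In steady state, investment equals break-even investment: s·k^α = (n + δ)·k.
Rearranging, k^(1−α) = s / (n + δ).
k^0.71 = 0.28 / (0.022 + 0.100) = 0.28 / 0.122 = 2.2951
k* = 2.2951^(1/0.71) ≈ 3.2223
y* = (k*)^α = 3.2223^0.29 ≈ 1.4040

y* ≈ 1.40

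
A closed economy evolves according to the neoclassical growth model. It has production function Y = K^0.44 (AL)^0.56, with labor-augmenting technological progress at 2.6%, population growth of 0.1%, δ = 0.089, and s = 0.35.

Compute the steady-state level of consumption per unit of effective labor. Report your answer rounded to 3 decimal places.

Steady state requires s·f(k) = (n + g + δ)·k, i.e. s·k^α = (n + g + δ)·k.
Dividing both sides by k: k^(1−α) = s / (n + g + δ).
k^0.56 = 0.35 / (0.001 + 0.026 + 0.089) = 0.35 / 0.116 = 3.0172
k* = 3.0172^(1/0.56) ≈ 7.1852
y* = (k*)^α = 7.1852^0.44 ≈ 2.3814
c* = (1 − s)·y* = (1 − 0.35) × 2.3814 ≈ 1.5479

c* ≈ 1.548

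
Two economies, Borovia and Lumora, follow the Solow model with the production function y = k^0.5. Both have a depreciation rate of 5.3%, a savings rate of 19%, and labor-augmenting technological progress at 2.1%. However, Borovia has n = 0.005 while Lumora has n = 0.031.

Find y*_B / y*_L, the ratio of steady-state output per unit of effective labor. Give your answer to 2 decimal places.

Steady-state y* = [s/(n + g + δ)]^(α/(1−α)), so the ratio is [ (s_B/(n + g + δ)_B) / (s_L/(n + g + δ)_L) ]^1.
s_B/(n + g + δ)_B = 0.19/0.079 = 2.4051; s_L/(n + g + δ)_L = 0.19/0.105 = 1.8095.
Ratio = (2.4051/1.8095)^1 = 1.3292^1 ≈ 1.3292

ratio ≈ 1.33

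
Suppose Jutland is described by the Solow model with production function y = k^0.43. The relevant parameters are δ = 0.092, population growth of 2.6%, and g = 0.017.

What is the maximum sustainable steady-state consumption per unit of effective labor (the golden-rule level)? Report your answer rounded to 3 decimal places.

c_gold ≈ 1.366

At the golden rule, f'(k) = n + g + δ, so α·k^(α−1) = n + g + δ and k_gold = (α/(n + g + δ))^(1/(1−α)).
k_gold = (0.43/0.135)^(1/0.57) = 3.1852^1.7544 ≈ 7.6331
c_gold = f(k_gold) − (n + g + δ)·k_gold = 2.3964 − 0.135×7.6331 ≈ 1.3659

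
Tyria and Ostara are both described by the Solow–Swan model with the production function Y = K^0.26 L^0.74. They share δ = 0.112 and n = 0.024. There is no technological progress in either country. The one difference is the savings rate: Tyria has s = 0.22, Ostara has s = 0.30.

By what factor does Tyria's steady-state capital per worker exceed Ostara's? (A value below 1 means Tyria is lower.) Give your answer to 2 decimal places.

Steady-state k* = [s/(n + δ)]^(1/(1−α)), so the ratio is [ (s_T/(n + δ)_T) / (s_O/(n + δ)_O) ]^1.3514.
s_T/(n + δ)_T = 0.22/0.136 = 1.6176; s_O/(n + δ)_O = 0.30/0.136 = 2.2059.
Ratio = (1.6176/2.2059)^1.3514 = 0.7333^1.3514 ≈ 0.6576

ratio ≈ 0.66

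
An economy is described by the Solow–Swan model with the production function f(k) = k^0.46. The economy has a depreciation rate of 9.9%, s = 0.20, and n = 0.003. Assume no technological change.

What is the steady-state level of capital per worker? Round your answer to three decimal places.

k* = 3.480

At the steady state, Δk = 0, so s·k^α = (n + δ)·k.
Rearranging, k^(1−α) = s / (n + δ).
k^0.54 = 0.20 / (0.003 + 0.099) = 0.20 / 0.102 = 1.9608
k* = 1.9608^(1/0.54) ≈ 3.4797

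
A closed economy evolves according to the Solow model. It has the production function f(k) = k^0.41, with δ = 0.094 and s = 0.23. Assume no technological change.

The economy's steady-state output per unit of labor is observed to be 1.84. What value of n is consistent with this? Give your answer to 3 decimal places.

n ≈ 0.002

In steady state, investment equals break-even investment: s·k^α = (n + δ)·k.
Since y* = [s/(n + δ)]^(α/(1−α)), we have s/(n + δ) = (y*)^((1−α)/α) = 1.84^1.439 = 2.4048.
Therefore n + δ = s / 2.4048 = 0.23 / 2.4048 = 0.0956, so n = 0.0956 − 0.094 = 0.0016.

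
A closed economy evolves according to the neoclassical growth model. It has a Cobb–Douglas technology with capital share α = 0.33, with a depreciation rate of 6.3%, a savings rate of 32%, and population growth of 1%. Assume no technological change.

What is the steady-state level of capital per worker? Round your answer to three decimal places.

k* = 9.077

Steady state requires s·f(k) = (n + δ)·k, i.e. s·k^α = (n + δ)·k.
Rearranging, k^(1−α) = s / (n + δ).
k^0.67 = 0.32 / (0.010 + 0.063) = 0.32 / 0.073 = 4.3836
k* = 4.3836^(1/0.67) ≈ 9.0773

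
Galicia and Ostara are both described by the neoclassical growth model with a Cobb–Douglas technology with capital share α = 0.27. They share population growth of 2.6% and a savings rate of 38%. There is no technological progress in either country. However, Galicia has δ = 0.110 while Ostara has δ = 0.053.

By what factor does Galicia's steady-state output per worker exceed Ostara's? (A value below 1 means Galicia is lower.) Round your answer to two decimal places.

y*_G / y*_O ≈ 0.82

Steady-state y* = [s/(n + δ)]^(α/(1−α)), so the ratio is [ (s_G/(n + δ)_G) / (s_O/(n + δ)_O) ]^0.3699.
s_G/(n + δ)_G = 0.38/0.136 = 2.7941; s_O/(n + δ)_O = 0.38/0.079 = 4.8101.
Ratio = (2.7941/4.8101)^0.3699 = 0.5809^0.3699 ≈ 0.8180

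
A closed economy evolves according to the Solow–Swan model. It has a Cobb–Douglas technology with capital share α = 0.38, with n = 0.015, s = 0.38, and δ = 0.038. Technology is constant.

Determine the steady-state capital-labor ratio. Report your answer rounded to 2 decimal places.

In steady state, investment equals break-even investment: s·k^α = (n + δ)·k.
Dividing both sides by k: k^(1−α) = s / (n + δ).
k^0.62 = 0.38 / (0.015 + 0.038) = 0.38 / 0.053 = 7.1698
k* = 7.1698^(1/0.62) ≈ 23.9800

k* = 23.98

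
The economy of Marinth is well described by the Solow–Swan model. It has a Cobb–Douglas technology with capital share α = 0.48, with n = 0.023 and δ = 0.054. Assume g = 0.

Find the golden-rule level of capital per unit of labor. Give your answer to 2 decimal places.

The golden rule sets f'(k) = n + δ, i.e. α·k^(α−1) = n + δ.
So k^(1−α) = α / (n + δ) = 0.48 / 0.077 = 6.2338.
k_gold = 6.2338^(1/0.52) ≈ 33.7575

k_gold ≈ 33.76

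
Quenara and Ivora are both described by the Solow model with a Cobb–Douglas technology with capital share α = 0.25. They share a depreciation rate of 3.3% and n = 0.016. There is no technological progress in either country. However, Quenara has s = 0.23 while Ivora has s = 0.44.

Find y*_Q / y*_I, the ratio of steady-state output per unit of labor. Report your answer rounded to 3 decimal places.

y*_Q / y*_I ≈ 0.806

Steady-state y* = [s/(n + δ)]^(α/(1−α)), so the ratio is [ (s_Q/(n + δ)_Q) / (s_I/(n + δ)_I) ]^0.3333.
s_Q/(n + δ)_Q = 0.23/0.049 = 4.6939; s_I/(n + δ)_I = 0.44/0.049 = 8.9796.
Ratio = (4.6939/8.9796)^0.3333 = 0.5227^0.3333 ≈ 0.8056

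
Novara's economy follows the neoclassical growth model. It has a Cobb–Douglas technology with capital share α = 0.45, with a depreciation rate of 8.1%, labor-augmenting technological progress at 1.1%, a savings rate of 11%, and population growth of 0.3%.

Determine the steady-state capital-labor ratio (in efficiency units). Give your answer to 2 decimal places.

k* ≈ 1.31

Steady state requires s·f(k) = (n + g + δ)·k, i.e. s·k^α = (n + g + δ)·k.
Rearranging, k^(1−α) = s / (n + g + δ).
k^0.55 = 0.11 / (0.003 + 0.011 + 0.081) = 0.11 / 0.095 = 1.1579
k* = 1.1579^(1/0.55) ≈ 1.3055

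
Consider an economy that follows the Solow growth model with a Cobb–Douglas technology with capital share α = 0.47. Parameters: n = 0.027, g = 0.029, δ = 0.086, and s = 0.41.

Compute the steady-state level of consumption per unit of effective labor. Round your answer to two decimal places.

c* = 1.51

Steady state requires s·f(k) = (n + g + δ)·k, i.e. s·k^α = (n + g + δ)·k.
Rearranging, k^(1−α) = s / (n + g + δ).
k^0.53 = 0.41 / (0.027 + 0.029 + 0.086) = 0.41 / 0.142 = 2.8873
k* = 2.8873^(1/0.53) ≈ 7.3935
y* = (k*)^α = 7.3935^0.47 ≈ 2.5607
c* = (1 − s)·y* = (1 − 0.41) × 2.5607 ≈ 1.5108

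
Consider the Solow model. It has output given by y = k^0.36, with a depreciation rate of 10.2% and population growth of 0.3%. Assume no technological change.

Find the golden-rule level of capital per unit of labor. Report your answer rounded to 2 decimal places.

k_gold ≈ 6.86

The golden rule sets f'(k) = n + δ, i.e. α·k^(α−1) = n + δ.
So k^(1−α) = α / (n + δ) = 0.36 / 0.105 = 3.4286.
k_gold = 3.4286^(1/0.64) ≈ 6.8568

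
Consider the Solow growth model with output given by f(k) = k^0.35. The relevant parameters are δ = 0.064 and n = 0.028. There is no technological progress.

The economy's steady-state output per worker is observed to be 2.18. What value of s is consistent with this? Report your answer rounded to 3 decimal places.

s ≈ 0.391

Steady state requires s·f(k) = (n + δ)·k, i.e. s·k^α = (n + δ)·k.
Since y* = [s/(n + δ)]^(α/(1−α)), we have s/(n + δ) = (y*)^((1−α)/α) = 2.18^1.8571 = 4.2516.
Therefore s = 4.2516 × (n + δ) = 4.2516 × 0.092 = 0.3911.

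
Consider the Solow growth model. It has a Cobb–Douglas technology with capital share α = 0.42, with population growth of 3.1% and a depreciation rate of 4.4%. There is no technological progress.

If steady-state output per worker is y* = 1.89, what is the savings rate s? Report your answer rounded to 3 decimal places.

Steady state requires s·f(k) = (n + δ)·k, i.e. s·k^α = (n + δ)·k.
Since y* = [s/(n + δ)]^(α/(1−α)), we have s/(n + δ) = (y*)^((1−α)/α) = 1.89^1.381 = 2.4088.
Therefore s = 2.4088 × (n + δ) = 2.4088 × 0.075 = 0.1807.

s ≈ 0.181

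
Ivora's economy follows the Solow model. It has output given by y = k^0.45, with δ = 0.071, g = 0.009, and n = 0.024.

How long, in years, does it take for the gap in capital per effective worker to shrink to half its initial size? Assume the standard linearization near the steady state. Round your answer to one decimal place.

Near the steady state the convergence rate is λ = (1 − α)(n + g + δ).
λ = (1 − 0.45) × 0.104 = 0.55 × 0.104 = 0.0572
Half-life = ln 2 / λ = 0.6931 / 0.0572 ≈ 12.12 years

t_½ ≈ 12.1 years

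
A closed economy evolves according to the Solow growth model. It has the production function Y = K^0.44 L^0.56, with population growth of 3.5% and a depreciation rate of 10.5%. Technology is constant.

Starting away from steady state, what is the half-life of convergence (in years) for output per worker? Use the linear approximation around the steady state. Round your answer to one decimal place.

t_½ ≈ 8.8 years

Near the steady state the convergence rate is λ = (1 − α)(n + δ).
λ = (1 − 0.44) × 0.140 = 0.56 × 0.140 = 0.0784
Half-life = ln 2 / λ = 0.6931 / 0.0784 ≈ 8.84 years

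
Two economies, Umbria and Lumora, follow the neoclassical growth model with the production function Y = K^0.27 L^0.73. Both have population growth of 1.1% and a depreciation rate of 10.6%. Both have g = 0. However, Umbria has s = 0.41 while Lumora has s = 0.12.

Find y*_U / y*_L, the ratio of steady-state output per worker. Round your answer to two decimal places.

Steady-state y* = [s/(n + δ)]^(α/(1−α)), so the ratio is [ (s_U/(n + δ)_U) / (s_L/(n + δ)_L) ]^0.3699.
s_U/(n + δ)_U = 0.41/0.117 = 3.5043; s_L/(n + δ)_L = 0.12/0.117 = 1.0256.
Ratio = (3.5043/1.0256)^0.3699 = 3.4168^0.3699 ≈ 1.5754

ratio ≈ 1.58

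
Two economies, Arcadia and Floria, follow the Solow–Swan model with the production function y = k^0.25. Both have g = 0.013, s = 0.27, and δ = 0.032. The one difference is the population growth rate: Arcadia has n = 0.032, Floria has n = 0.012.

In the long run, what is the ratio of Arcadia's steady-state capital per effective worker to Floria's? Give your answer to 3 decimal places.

Steady-state k* = [s/(n + g + δ)]^(1/(1−α)), so the ratio is [ (s_A/(n + g + δ)_A) / (s_F/(n + g + δ)_F) ]^1.3333.
s_A/(n + g + δ)_A = 0.27/0.077 = 3.5065; s_F/(n + g + δ)_F = 0.27/0.057 = 4.7368.
Ratio = (3.5065/4.7368)^1.3333 = 0.7403^1.3333 ≈ 0.6697

k*_A / k*_F ≈ 0.670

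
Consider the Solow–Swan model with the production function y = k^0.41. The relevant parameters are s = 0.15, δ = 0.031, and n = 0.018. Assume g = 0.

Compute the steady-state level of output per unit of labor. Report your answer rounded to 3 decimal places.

Steady state requires s·f(k) = (n + δ)·k, i.e. s·k^α = (n + δ)·k.
Dividing both sides by k: k^(1−α) = s / (n + δ).
k^0.59 = 0.15 / (0.018 + 0.031) = 0.15 / 0.049 = 3.0612
k* = 3.0612^(1/0.59) ≈ 6.6611
y* = (k*)^α = 6.6611^0.41 ≈ 2.1760

y* = 2.176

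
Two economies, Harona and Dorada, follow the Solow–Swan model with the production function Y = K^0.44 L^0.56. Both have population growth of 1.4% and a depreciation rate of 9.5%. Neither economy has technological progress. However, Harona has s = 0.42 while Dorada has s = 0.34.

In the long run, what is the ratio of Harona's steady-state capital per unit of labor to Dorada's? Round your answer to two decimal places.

Steady-state k* = [s/(n + δ)]^(1/(1−α)), so the ratio is [ (s_H/(n + δ)_H) / (s_D/(n + δ)_D) ]^1.7857.
s_H/(n + δ)_H = 0.42/0.109 = 3.8532; s_D/(n + δ)_D = 0.34/0.109 = 3.1193.
Ratio = (3.8532/3.1193)^1.7857 = 1.2353^1.7857 ≈ 1.4584

ratio ≈ 1.46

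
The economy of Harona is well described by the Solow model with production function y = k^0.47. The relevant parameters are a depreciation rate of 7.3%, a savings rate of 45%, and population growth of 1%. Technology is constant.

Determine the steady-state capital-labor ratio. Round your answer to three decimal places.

In steady state, investment equals break-even investment: s·k^α = (n + δ)·k.
Dividing both sides by k: k^(1−α) = s / (n + δ).
k^0.53 = 0.45 / (0.010 + 0.073) = 0.45 / 0.083 = 5.4217
k* = 5.4217^(1/0.53) ≈ 24.2751

k* = 24.275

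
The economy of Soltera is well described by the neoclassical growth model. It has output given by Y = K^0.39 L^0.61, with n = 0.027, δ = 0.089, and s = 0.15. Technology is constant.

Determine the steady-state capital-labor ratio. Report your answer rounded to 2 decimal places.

k* = 1.52

Steady state requires s·f(k) = (n + δ)·k, i.e. s·k^α = (n + δ)·k.
Rearranging, k^(1−α) = s / (n + δ).
k^0.61 = 0.15 / (0.027 + 0.089) = 0.15 / 0.116 = 1.2931
k* = 1.2931^(1/0.61) ≈ 1.5241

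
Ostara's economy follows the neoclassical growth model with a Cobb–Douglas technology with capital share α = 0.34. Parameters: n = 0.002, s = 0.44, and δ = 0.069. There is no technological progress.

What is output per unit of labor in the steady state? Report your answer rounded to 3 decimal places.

In steady state, investment equals break-even investment: s·k^α = (n + δ)·k.
Dividing both sides by k: k^(1−α) = s / (n + δ).
k^0.66 = 0.44 / (0.002 + 0.069) = 0.44 / 0.071 = 6.1972
k* = 6.1972^(1/0.66) ≈ 15.8597
y* = (k*)^α = 15.8597^0.34 ≈ 2.5592

y* = 2.559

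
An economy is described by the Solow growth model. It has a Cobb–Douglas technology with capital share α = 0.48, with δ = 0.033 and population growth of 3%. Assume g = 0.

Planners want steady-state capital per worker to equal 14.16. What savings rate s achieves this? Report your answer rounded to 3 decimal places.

s ≈ 0.250

In steady state, investment equals break-even investment: s·k^α = (n + δ)·k.
So s / (n + δ) = (k*)^(1−α) = 14.16^0.52 = 3.9678.
Therefore s = 3.9678 × (n + δ) = 3.9678 × 0.063 = 0.2500.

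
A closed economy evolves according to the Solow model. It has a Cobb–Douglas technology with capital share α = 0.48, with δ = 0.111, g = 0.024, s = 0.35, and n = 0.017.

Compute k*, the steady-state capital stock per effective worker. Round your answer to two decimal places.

k* ≈ 4.97

At the steady state, Δk = 0, so s·k^α = (n + g + δ)·k.
Rearranging, k^(1−α) = s / (n + g + δ).
k^0.52 = 0.35 / (0.017 + 0.024 + 0.111) = 0.35 / 0.152 = 2.3026
k* = 2.3026^(1/0.52) ≈ 4.9725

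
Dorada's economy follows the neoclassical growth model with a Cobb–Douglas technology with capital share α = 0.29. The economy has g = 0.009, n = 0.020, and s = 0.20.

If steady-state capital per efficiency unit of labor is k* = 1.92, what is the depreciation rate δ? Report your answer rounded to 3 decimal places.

δ ≈ 0.097

At the steady state, Δk = 0, so s·k^α = (n + g + δ)·k.
So s / (n + g + δ) = (k*)^(1−α) = 1.92^0.71 = 1.5891.
Therefore n + g + δ = s / 1.5891 = 0.20 / 1.5891 = 0.1259, so δ = 0.1259 − 0.029 = 0.0969.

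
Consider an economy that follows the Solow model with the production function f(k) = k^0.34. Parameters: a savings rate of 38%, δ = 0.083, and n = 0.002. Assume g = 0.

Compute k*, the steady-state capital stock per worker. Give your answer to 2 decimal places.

At the steady state, Δk = 0, so s·k^α = (n + δ)·k.
Rearranging, k^(1−α) = s / (n + δ).
k^0.66 = 0.38 / (0.002 + 0.083) = 0.38 / 0.085 = 4.4706
k* = 4.4706^(1/0.66) ≈ 9.6695

k* ≈ 9.67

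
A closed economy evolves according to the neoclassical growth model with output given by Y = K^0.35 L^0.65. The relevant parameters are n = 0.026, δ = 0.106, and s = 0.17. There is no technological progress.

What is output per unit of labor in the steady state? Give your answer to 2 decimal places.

y* = 1.15

In steady state, investment equals break-even investment: s·k^α = (n + δ)·k.
Rearranging, k^(1−α) = s / (n + δ).
k^0.65 = 0.17 / (0.026 + 0.106) = 0.17 / 0.132 = 1.2879
k* = 1.2879^(1/0.65) ≈ 1.4759
y* = (k*)^α = 1.4759^0.35 ≈ 1.1460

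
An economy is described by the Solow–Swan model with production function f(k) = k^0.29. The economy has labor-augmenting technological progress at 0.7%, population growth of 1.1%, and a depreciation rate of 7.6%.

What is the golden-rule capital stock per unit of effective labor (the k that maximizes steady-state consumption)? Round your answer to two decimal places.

The golden rule sets f'(k) = n + g + δ, i.e. α·k^(α−1) = n + g + δ.
So k^(1−α) = α / (n + g + δ) = 0.29 / 0.094 = 3.0851.
k_gold = 3.0851^(1/0.71) ≈ 4.8878

k_gold ≈ 4.89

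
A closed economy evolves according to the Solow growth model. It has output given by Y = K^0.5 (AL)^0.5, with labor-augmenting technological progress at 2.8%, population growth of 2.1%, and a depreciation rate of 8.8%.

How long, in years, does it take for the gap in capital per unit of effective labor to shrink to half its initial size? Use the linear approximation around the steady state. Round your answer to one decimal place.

about 10.1 years

Near the steady state the convergence rate is λ = (1 − α)(n + g + δ).
λ = (1 − 0.5) × 0.137 = 0.5 × 0.137 = 0.0685
Half-life = ln 2 / λ = 0.6931 / 0.0685 ≈ 10.12 years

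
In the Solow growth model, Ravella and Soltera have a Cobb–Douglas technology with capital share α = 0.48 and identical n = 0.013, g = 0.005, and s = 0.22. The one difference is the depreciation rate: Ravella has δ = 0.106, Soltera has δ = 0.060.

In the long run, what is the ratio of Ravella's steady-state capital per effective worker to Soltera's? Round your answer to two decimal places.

Steady-state k* = [s/(n + g + δ)]^(1/(1−α)), so the ratio is [ (s_R/(n + g + δ)_R) / (s_S/(n + g + δ)_S) ]^1.9231.
s_R/(n + g + δ)_R = 0.22/0.124 = 1.7742; s_S/(n + g + δ)_S = 0.22/0.078 = 2.8205.
Ratio = (1.7742/2.8205)^1.9231 = 0.6290^1.9231 ≈ 0.4100

k*_R / k*_S ≈ 0.41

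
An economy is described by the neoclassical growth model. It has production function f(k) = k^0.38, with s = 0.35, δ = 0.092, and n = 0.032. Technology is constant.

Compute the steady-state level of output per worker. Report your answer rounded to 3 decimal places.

At the steady state, Δk = 0, so s·k^α = (n + δ)·k.
Rearranging, k^(1−α) = s / (n + δ).
k^0.62 = 0.35 / (0.032 + 0.092) = 0.35 / 0.124 = 2.8226
k* = 2.8226^(1/0.62) ≈ 5.3316
y* = (k*)^α = 5.3316^0.38 ≈ 1.8889

y* ≈ 1.889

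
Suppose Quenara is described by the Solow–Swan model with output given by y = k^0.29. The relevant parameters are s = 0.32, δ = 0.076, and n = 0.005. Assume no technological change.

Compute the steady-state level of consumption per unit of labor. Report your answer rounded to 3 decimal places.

At the steady state, Δk = 0, so s·k^α = (n + δ)·k.
Dividing both sides by k: k^(1−α) = s / (n + δ).
k^0.71 = 0.32 / (0.005 + 0.076) = 0.32 / 0.081 = 3.9506
k* = 3.9506^(1/0.71) ≈ 6.9242
y* = (k*)^α = 6.9242^0.29 ≈ 1.7527
c* = (1 − s)·y* = (1 − 0.32) × 1.7527 ≈ 1.1918

c* = 1.192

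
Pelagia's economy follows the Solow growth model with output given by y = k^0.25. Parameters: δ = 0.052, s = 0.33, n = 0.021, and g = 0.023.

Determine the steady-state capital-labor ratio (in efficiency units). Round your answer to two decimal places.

In steady state, investment equals break-even investment: s·k^α = (n + g + δ)·k.
Dividing both sides by k: k^(1−α) = s / (n + g + δ).
k^0.75 = 0.33 / (0.021 + 0.023 + 0.052) = 0.33 / 0.096 = 3.4375
k* = 3.4375^(1/0.75) ≈ 5.1879

k* = 5.19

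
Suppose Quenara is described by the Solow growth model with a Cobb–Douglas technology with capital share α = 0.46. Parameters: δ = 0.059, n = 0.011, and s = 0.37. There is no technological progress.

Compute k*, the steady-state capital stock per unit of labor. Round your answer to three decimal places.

At the steady state, Δk = 0, so s·k^α = (n + δ)·k.
Dividing both sides by k: k^(1−α) = s / (n + δ).
k^0.54 = 0.37 / (0.011 + 0.059) = 0.37 / 0.070 = 5.2857
k* = 5.2857^(1/0.54) ≈ 21.8313

k* ≈ 21.831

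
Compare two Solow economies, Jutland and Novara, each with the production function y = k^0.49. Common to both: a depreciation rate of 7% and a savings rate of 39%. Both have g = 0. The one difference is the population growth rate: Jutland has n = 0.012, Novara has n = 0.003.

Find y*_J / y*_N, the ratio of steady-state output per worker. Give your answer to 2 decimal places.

Steady-state y* = [s/(n + δ)]^(α/(1−α)), so the ratio is [ (s_J/(n + δ)_J) / (s_N/(n + δ)_N) ]^0.9608.
s_J/(n + δ)_J = 0.39/0.082 = 4.7561; s_N/(n + δ)_N = 0.39/0.073 = 5.3425.
Ratio = (4.7561/5.3425)^0.9608 = 0.8902^0.9608 ≈ 0.8943

y*_J / y*_N ≈ 0.89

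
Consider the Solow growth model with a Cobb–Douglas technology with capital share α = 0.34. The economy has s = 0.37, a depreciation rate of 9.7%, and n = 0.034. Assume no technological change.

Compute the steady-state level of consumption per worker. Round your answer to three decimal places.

c* ≈ 1.076

Steady state requires s·f(k) = (n + δ)·k, i.e. s·k^α = (n + δ)·k.
Rearranging, k^(1−α) = s / (n + δ).
k^0.66 = 0.37 / (0.034 + 0.097) = 0.37 / 0.131 = 2.8244
k* = 2.8244^(1/0.66) ≈ 4.8219
y* = (k*)^α = 4.8219^0.34 ≈ 1.7072
c* = (1 − s)·y* = (1 − 0.37) × 1.7072 ≈ 1.0755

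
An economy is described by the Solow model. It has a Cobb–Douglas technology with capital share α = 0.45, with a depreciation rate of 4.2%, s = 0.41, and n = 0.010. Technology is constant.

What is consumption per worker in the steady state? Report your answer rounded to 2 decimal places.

Steady state requires s·f(k) = (n + δ)·k, i.e. s·k^α = (n + δ)·k.
Dividing both sides by k: k^(1−α) = s / (n + δ).
k^0.55 = 0.41 / (0.010 + 0.042) = 0.41 / 0.052 = 7.8846
k* = 7.8846^(1/0.55) ≈ 42.7079
y* = (k*)^α = 42.7079^0.45 ≈ 5.4166
c* = (1 − s)·y* = (1 − 0.41) × 5.4166 ≈ 3.1958

c* ≈ 3.20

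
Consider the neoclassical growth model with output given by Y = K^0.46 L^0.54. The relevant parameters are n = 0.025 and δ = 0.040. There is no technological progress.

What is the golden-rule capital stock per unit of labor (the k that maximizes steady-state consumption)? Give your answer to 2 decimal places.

The golden rule sets f'(k) = n + δ, i.e. α·k^(α−1) = n + δ.
So k^(1−α) = α / (n + δ) = 0.46 / 0.065 = 7.0769.
k_gold = 7.0769^(1/0.54) ≈ 37.4786

k_gold ≈ 37.48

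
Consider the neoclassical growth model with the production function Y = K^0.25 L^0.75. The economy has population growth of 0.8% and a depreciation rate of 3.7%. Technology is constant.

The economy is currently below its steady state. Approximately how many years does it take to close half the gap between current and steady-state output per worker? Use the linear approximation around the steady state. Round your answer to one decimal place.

Near the steady state the convergence rate is λ = (1 − α)(n + δ).
λ = (1 − 0.25) × 0.045 = 0.75 × 0.045 = 0.03375
Half-life = ln 2 / λ = 0.6931 / 0.03375 ≈ 20.54 years

about 20.5 years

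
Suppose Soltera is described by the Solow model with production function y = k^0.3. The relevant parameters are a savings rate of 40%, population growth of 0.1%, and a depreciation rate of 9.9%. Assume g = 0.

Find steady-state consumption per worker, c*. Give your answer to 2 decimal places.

Steady state requires s·f(k) = (n + δ)·k, i.e. s·k^α = (n + δ)·k.
Rearranging, k^(1−α) = s / (n + δ).
k^0.7 = 0.40 / (0.001 + 0.099) = 0.40 / 0.100 = 4.0000
k* = 4.0000^(1/0.7) ≈ 7.2458
y* = (k*)^α = 7.2458^0.3 ≈ 1.8114
c* = (1 − s)·y* = (1 − 0.40) × 1.8114 ≈ 1.0868

c* = 1.09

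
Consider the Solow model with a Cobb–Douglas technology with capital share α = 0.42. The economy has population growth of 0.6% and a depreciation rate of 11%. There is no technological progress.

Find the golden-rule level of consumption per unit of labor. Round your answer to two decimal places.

At the golden rule, f'(k) = n + δ, so α·k^(α−1) = n + δ and k_gold = (α/(n + δ))^(1/(1−α)).
k_gold = (0.42/0.116)^(1/0.58) = 3.6207^1.7241 ≈ 9.1921
c_gold = f(k_gold) − (n + δ)·k_gold = 2.5388 − 0.116×9.1921 ≈ 1.4725

c_gold ≈ 1.47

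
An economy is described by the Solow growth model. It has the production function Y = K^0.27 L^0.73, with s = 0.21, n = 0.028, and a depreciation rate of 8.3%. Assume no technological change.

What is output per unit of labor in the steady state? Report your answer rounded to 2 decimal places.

y* ≈ 1.27

Steady state requires s·f(k) = (n + δ)·k, i.e. s·k^α = (n + δ)·k.
Dividing both sides by k: k^(1−α) = s / (n + δ).
k^0.73 = 0.21 / (0.028 + 0.083) = 0.21 / 0.111 = 1.8919
k* = 1.8919^(1/0.73) ≈ 2.3950
y* = (k*)^α = 2.3950^0.27 ≈ 1.2659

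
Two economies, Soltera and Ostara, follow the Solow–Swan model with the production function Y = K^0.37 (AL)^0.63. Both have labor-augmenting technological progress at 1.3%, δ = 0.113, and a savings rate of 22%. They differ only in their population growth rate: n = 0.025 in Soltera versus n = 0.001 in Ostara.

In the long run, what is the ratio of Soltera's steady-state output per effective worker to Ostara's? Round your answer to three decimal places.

y*_S / y*_O ≈ 0.903

Steady-state y* = [s/(n + g + δ)]^(α/(1−α)), so the ratio is [ (s_S/(n + g + δ)_S) / (s_O/(n + g + δ)_O) ]^0.5873.
s_S/(n + g + δ)_S = 0.22/0.151 = 1.4570; s_O/(n + g + δ)_O = 0.22/0.127 = 1.7323.
Ratio = (1.4570/1.7323)^0.5873 = 0.8411^0.5873 ≈ 0.9034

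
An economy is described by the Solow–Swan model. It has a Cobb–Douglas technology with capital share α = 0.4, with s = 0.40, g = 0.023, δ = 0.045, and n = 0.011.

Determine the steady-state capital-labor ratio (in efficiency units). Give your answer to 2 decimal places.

In steady state, investment equals break-even investment: s·k^α = (n + g + δ)·k.
Rearranging, k^(1−α) = s / (n + g + δ).
k^0.6 = 0.40 / (0.011 + 0.023 + 0.045) = 0.40 / 0.079 = 5.0633
k* = 5.0633^(1/0.6) ≈ 14.9299

k* ≈ 14.93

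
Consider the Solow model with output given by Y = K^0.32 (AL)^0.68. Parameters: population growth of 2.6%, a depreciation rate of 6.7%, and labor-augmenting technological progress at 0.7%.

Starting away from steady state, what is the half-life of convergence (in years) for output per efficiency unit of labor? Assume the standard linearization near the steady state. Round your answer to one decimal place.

Near the steady state the convergence rate is λ = (1 − α)(n + g + δ).
λ = (1 − 0.32) × 0.100 = 0.68 × 0.100 = 0.0680
Half-life = ln 2 / λ = 0.6931 / 0.0680 ≈ 10.19 years

half-life ≈ 10.2 years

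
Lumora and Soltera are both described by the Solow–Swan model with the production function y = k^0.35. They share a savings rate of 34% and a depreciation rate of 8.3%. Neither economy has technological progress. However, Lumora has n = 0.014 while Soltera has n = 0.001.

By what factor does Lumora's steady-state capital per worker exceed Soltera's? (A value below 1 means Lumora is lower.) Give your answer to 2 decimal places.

Steady-state k* = [s/(n + δ)]^(1/(1−α)), so the ratio is [ (s_L/(n + δ)_L) / (s_S/(n + δ)_S) ]^1.5385.
s_L/(n + δ)_L = 0.34/0.097 = 3.5052; s_S/(n + δ)_S = 0.34/0.084 = 4.0476.
Ratio = (3.5052/4.0476)^1.5385 = 0.8660^1.5385 ≈ 0.8014

ratio ≈ 0.80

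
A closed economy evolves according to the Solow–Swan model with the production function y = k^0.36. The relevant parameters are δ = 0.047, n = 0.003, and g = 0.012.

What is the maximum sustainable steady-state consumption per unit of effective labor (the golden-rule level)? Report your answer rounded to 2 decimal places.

c_gold ≈ 1.72

At the golden rule, f'(k) = n + g + δ, so α·k^(α−1) = n + g + δ and k_gold = (α/(n + g + δ))^(1/(1−α)).
k_gold = (0.36/0.062)^(1/0.64) = 5.8065^1.5625 ≈ 15.6177
c_gold = f(k_gold) − (n + g + δ)·k_gold = 2.6897 − 0.062×15.6177 ≈ 1.7214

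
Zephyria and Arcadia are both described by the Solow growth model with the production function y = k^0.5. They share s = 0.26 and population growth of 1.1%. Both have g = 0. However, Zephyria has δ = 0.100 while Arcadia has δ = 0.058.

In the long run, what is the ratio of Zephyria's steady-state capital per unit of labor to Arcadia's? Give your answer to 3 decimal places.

Steady-state k* = [s/(n + δ)]^(1/(1−α)), so the ratio is [ (s_Z/(n + δ)_Z) / (s_A/(n + δ)_A) ]^2.
s_Z/(n + δ)_Z = 0.26/0.111 = 2.3423; s_A/(n + δ)_A = 0.26/0.069 = 3.7681.
Ratio = (2.3423/3.7681)^2 = 0.6216^2 ≈ 0.3864

k*_Z / k*_A ≈ 0.386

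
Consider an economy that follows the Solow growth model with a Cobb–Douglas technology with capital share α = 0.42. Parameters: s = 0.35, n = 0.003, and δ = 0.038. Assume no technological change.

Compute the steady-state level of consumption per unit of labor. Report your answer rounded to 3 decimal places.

c* ≈ 3.071

At the steady state, Δk = 0, so s·k^α = (n + δ)·k.
Dividing both sides by k: k^(1−α) = s / (n + δ).
k^0.58 = 0.35 / (0.003 + 0.038) = 0.35 / 0.041 = 8.5366
k* = 8.5366^(1/0.58) ≈ 40.3333
y* = (k*)^α = 40.3333^0.42 ≈ 4.7247
c* = (1 − s)·y* = (1 − 0.35) × 4.7247 ≈ 3.0711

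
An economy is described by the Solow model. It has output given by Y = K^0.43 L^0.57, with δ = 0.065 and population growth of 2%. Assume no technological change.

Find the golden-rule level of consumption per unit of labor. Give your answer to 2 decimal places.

c_gold ≈ 1.94

At the golden rule, f'(k) = n + δ, so α·k^(α−1) = n + δ and k_gold = (α/(n + δ))^(1/(1−α)).
k_gold = (0.43/0.085)^(1/0.57) = 5.0588^1.7544 ≈ 17.1862
c_gold = f(k_gold) − (n + δ)·k_gold = 3.3972 − 0.085×17.1862 ≈ 1.9364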